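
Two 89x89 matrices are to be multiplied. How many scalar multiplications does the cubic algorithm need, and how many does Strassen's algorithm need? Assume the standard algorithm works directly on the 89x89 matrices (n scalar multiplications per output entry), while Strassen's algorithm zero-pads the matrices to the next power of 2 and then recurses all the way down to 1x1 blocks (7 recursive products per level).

Matrix multiplication for 89x89 matrices:

Strassen's algorithm requires power-of-2 dimensions. Pad 89x89 to 128x128 (next power of 2).

Standard algorithm: 89^3 = 704969 multiplications
Strassen's algorithm: 7^(log2(128)) = 7^7 = 823543 multiplications
Difference: 704969 - 823543 = -118574 (Strassen uses MORE here due to padding overhead — for small or just-over-power-of-2 n, padding can outweigh the per-level savings)

Standard: 704969 multiplications (89^3). Strassen: 823543 multiplications (7^7, after padding to 128x128). Strassen reduces 8 recursive multiplications to 7 at each level.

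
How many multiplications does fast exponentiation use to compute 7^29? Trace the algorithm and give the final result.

Computing 7^29 by squaring (build up from 7^1; each line after the first costs one multiplication):

7^1 = 7
7^2 = (7^1)^2 = 7^2 = 49
7^3 = 7 * 7^2 = 7 * 49 = 343
7^6 = (7^3)^2 = 343^2 = 117649
7^7 = 7 * 7^6 = 7 * 117649 = 823543
7^14 = (7^7)^2 = 823543^2 = 678223072849
7^28 = (7^14)^2 = 678223072849^2 = 459986536544739960976801
7^29 = 7 * 7^28 = 7 * 459986536544739960976801 = 3219905755813179726837607

Result: 3219905755813179726837607
Multiplications needed: 7 (7 lines after 7^1)

7^29 = 3219905755813179726837607. Using exponentiation by squaring, this requires 7 multiplications. The key idea: if the exponent is even, square the half-power; if odd, multiply by the base once.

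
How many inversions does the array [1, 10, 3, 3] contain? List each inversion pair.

Finding inversions in [1, 10, 3, 3]:

(1, 2): arr[1]=10 > arr[2]=3
(1, 3): arr[1]=10 > arr[3]=3

Total inversions: 2

The array has 2 inversion(s): (1,2), (1,3). Each pair (i,j) satisfies i < j and arr[i] > arr[j].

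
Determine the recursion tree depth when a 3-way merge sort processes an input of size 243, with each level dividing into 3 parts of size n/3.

For divide and conquer with division factor 3:

Problem sizes at each level:
Level 0: 243
Level 1: 81
Level 2: 27
Level 3: 9
Level 4: 3
Level 5: 1

The root is level 0 and the size-1 base case is level 5 (the tree spans levels 0 through 5, i.e. 6 levels counting the root), so the depth is the number of divisions: log_3(243) = 5

The recursion tree depth is log_3(243) = 5. At each level, the problem size is divided by 3, so it takes 5 divisions to reduce to a base case of size 1. The algorithm makes 3 recursive calls at each level.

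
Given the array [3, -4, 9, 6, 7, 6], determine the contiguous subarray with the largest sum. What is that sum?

Using Kadane's algorithm on [3, -4, 9, 6, 7, 6]:

Scanning through the array:
Position 1 (value -4): max_ending_here = -1, max_so_far = 3
Position 2 (value 9): max_ending_here = 9, max_so_far = 9
Position 3 (value 6): max_ending_here = 15, max_so_far = 15
Position 4 (value 7): max_ending_here = 22, max_so_far = 22
Position 5 (value 6): max_ending_here = 28, max_so_far = 28

Maximum subarray: [9, 6, 7, 6]
Maximum sum: 28

The maximum subarray is [9, 6, 7, 6] with sum 28. This subarray runs from index 2 to index 5.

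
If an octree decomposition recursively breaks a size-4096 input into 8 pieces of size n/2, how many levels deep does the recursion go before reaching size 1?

For divide and conquer with division factor 2:

Problem sizes at each level:
Level 0: 4096
Level 1: 2048
Level 2: 1024
Level 3: 512
Level 4: 256
Level 5: 128
Level 6: 64
Level 7: 32
Level 8: 16
Level 9: 8
Level 10: 4
Level 11: 2
Level 12: 1

The root is level 0 and the size-1 base case is level 12 (the tree spans levels 0 through 12, i.e. 13 levels counting the root), so the depth is the number of divisions: log_2(4096) = 12

The recursion tree depth is log_2(4096) = 12. At each level, the problem size is divided by 2, so it takes 12 divisions to reduce to a base case of size 1. The algorithm makes 8 recursive calls at each level.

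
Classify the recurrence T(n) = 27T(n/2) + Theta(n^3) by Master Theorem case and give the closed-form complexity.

Master Theorem for T(n) = 27T(n/2) + O(n^3):

a = 27, b = 2, c = 3
log_b(a) = log_2(27) = 4.7549

Case 1: c = 3 < log_2(27) = 4.7549
T(n) = O(n^(log_2 27))

For T(n) = 27T(n/2) + O(n^3): log_2(27) = 4.7549. This is Case 1 of the Master Theorem (c < log_b(a), work dominated by leaves), giving O(n^(log_2 27)).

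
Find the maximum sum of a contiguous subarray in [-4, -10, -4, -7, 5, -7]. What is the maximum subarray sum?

Using Kadane's algorithm on [-4, -10, -4, -7, 5, -7]:

Scanning through the array:
Position 1 (value -10): max_ending_here = -10, max_so_far = -4
Position 2 (value -4): max_ending_here = -4, max_so_far = -4
Position 3 (value -7): max_ending_here = -7, max_so_far = -4
Position 4 (value 5): max_ending_here = 5, max_so_far = 5
Position 5 (value -7): max_ending_here = -2, max_so_far = 5

Maximum subarray: [5]
Maximum sum: 5

The maximum subarray is [5] with sum 5. This subarray runs from index 4 to index 4.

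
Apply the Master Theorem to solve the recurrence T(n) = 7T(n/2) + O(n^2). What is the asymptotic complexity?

Master Theorem for T(n) = 7T(n/2) + O(n^2):

a = 7, b = 2, c = 2
log_b(a) = log_2(7) = 2.8074

Case 1: c = 2 < log_2(7) = 2.8074
T(n) = O(n^(log_2 7))

For T(n) = 7T(n/2) + O(n^2): log_2(7) = 2.8074. This is Case 1 of the Master Theorem (c < log_b(a), work dominated by leaves), giving O(n^(log_2 7)).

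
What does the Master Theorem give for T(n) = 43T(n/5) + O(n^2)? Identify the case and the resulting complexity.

Master Theorem for T(n) = 43T(n/5) + O(n^2):

a = 43, b = 5, c = 2
log_b(a) = log_5(43) = 2.3370

Case 1: c = 2 < log_5(43) = 2.3370
T(n) = O(n^(log_5 43))

For T(n) = 43T(n/5) + O(n^2): log_5(43) = 2.3370. This is Case 1 of the Master Theorem (c < log_b(a), work dominated by leaves), giving O(n^(log_5 43)).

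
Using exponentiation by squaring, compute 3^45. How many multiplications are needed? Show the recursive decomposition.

Computing 3^45 by squaring (build up from 3^1; each line after the first costs one multiplication):

3^1 = 3
3^2 = (3^1)^2 = 3^2 = 9
3^4 = (3^2)^2 = 9^2 = 81
3^5 = 3 * 3^4 = 3 * 81 = 243
3^10 = (3^5)^2 = 243^2 = 59049
3^11 = 3 * 3^10 = 3 * 59049 = 177147
3^22 = (3^11)^2 = 177147^2 = 31381059609
3^44 = (3^22)^2 = 31381059609^2 = 984770902183611232881
3^45 = 3 * 3^44 = 3 * 984770902183611232881 = 2954312706550833698643

Result: 2954312706550833698643
Multiplications needed: 8 (8 lines after 3^1)

3^45 = 2954312706550833698643. Using exponentiation by squaring, this requires 8 multiplications. The key idea: if the exponent is even, square the half-power; if odd, multiply by the base once.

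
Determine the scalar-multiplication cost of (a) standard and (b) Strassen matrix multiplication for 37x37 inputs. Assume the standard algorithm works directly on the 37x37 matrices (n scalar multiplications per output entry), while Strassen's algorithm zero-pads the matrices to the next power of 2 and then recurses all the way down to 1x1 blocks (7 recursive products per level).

Matrix multiplication for 37x37 matrices:

Strassen's algorithm requires power-of-2 dimensions. Pad 37x37 to 64x64 (next power of 2).

Standard algorithm: 37^3 = 50653 multiplications
Strassen's algorithm: 7^(log2(64)) = 7^6 = 117649 multiplications
Difference: 50653 - 117649 = -66996 (Strassen uses MORE here due to padding overhead — for small or just-over-power-of-2 n, padding can outweigh the per-level savings)

Standard: 50653 multiplications (37^3). Strassen: 117649 multiplications (7^6, after padding to 64x64). Strassen reduces 8 recursive multiplications to 7 at each level.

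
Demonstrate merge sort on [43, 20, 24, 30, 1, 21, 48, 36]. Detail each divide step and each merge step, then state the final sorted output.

Merge sort trace:

Split: [43, 20, 24, 30, 1, 21, 48, 36] -> [43, 20, 24, 30] and [1, 21, 48, 36]
  Split: [43, 20, 24, 30] -> [43, 20] and [24, 30]
    Split: [43, 20] -> [43] and [20]
    Merge: [43] + [20] -> [20, 43]
    Split: [24, 30] -> [24] and [30]
    Merge: [24] + [30] -> [24, 30]
  Merge: [20, 43] + [24, 30] -> [20, 24, 30, 43]
  Split: [1, 21, 48, 36] -> [1, 21] and [48, 36]
    Split: [1, 21] -> [1] and [21]
    Merge: [1] + [21] -> [1, 21]
    Split: [48, 36] -> [48] and [36]
    Merge: [48] + [36] -> [36, 48]
  Merge: [1, 21] + [36, 48] -> [1, 21, 36, 48]
Merge: [20, 24, 30, 43] + [1, 21, 36, 48] -> [1, 20, 21, 24, 30, 36, 43, 48]

Final sorted array: [1, 20, 21, 24, 30, 36, 43, 48]

The merge sort proceeds by recursively splitting the array and merging sorted halves.
After all merges, the sorted array is [1, 20, 21, 24, 30, 36, 43, 48].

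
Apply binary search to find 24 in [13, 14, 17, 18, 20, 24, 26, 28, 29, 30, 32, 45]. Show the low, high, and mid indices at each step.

Binary search for 24 in [13, 14, 17, 18, 20, 24, 26, 28, 29, 30, 32, 45]:

lo=0, hi=11, mid=5, arr[mid]=24 -> Found target at index 5!

Binary search finds 24 at index 5 after 1 comparisons. The search repeatedly halves the search space by comparing with the middle element.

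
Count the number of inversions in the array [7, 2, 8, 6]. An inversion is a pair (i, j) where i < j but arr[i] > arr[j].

Finding inversions in [7, 2, 8, 6]:

(0, 1): arr[0]=7 > arr[1]=2
(0, 3): arr[0]=7 > arr[3]=6
(2, 3): arr[2]=8 > arr[3]=6

Total inversions: 3

The array has 3 inversion(s): (0,1), (0,3), (2,3). Each pair (i,j) satisfies i < j and arr[i] > arr[j].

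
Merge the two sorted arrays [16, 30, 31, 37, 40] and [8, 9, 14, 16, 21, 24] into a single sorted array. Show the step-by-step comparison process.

Merging process:

Compare 16 vs 8: take 8 from right. Merged: [8]
Compare 16 vs 9: take 9 from right. Merged: [8, 9]
Compare 16 vs 14: take 14 from right. Merged: [8, 9, 14]
Compare 16 vs 16: take 16 from left. Merged: [8, 9, 14, 16]
Compare 30 vs 16: take 16 from right. Merged: [8, 9, 14, 16, 16]
Compare 30 vs 21: take 21 from right. Merged: [8, 9, 14, 16, 16, 21]
Compare 30 vs 24: take 24 from right. Merged: [8, 9, 14, 16, 16, 21, 24]
Append remaining from left: [30, 31, 37, 40]. Merged: [8, 9, 14, 16, 16, 21, 24, 30, 31, 37, 40]

Final merged array: [8, 9, 14, 16, 16, 21, 24, 30, 31, 37, 40]
Total comparisons: 7

The merged array is [8, 9, 14, 16, 16, 21, 24, 30, 31, 37, 40], requiring 7 comparisons. The merge step runs in O(n) time where n is the total number of elements.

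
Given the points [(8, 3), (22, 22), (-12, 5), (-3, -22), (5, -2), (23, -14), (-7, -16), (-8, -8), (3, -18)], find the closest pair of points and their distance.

Computing all pairwise distances among 9 points:

d((8, 3), (22, 22)) = 23.6008
d((8, 3), (-12, 5)) = 20.0998
d((8, 3), (-3, -22)) = 27.313
d((8, 3), (5, -2)) = 5.831 <-- minimum
d((8, 3), (23, -14)) = 22.6716
d((8, 3), (-7, -16)) = 24.2074
d((8, 3), (-8, -8)) = 19.4165
d((8, 3), (3, -18)) = 21.587
d((22, 22), (-12, 5)) = 38.0132
d((22, 22), (-3, -22)) = 50.6063
d((22, 22), (5, -2)) = 29.4109
d((22, 22), (23, -14)) = 36.0139
d((22, 22), (-7, -16)) = 47.8017
d((22, 22), (-8, -8)) = 42.4264
d((22, 22), (3, -18)) = 44.2832
d((-12, 5), (-3, -22)) = 28.4605
d((-12, 5), (5, -2)) = 18.3848
d((-12, 5), (23, -14)) = 39.8246
d((-12, 5), (-7, -16)) = 21.587
d((-12, 5), (-8, -8)) = 13.6015
d((-12, 5), (3, -18)) = 27.4591
d((-3, -22), (5, -2)) = 21.5407
d((-3, -22), (23, -14)) = 27.2029
d((-3, -22), (-7, -16)) = 7.2111
d((-3, -22), (-8, -8)) = 14.8661
d((-3, -22), (3, -18)) = 7.2111
d((5, -2), (23, -14)) = 21.6333
d((5, -2), (-7, -16)) = 18.4391
d((5, -2), (-8, -8)) = 14.3178
d((5, -2), (3, -18)) = 16.1245
d((23, -14), (-7, -16)) = 30.0666
d((23, -14), (-8, -8)) = 31.5753
d((23, -14), (3, -18)) = 20.3961
d((-7, -16), (-8, -8)) = 8.0623
d((-7, -16), (3, -18)) = 10.198
d((-8, -8), (3, -18)) = 14.8661

Closest pair: (8, 3) and (5, -2) with distance 5.831

The closest pair is (8, 3) and (5, -2) with Euclidean distance 5.831. For 9 points, brute-force pairwise comparison is shown above. For large n, the divide-and-conquer algorithm (sort by x, recurse on halves, check the dividing strip) achieves O(n log n).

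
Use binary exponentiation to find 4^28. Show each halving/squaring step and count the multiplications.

Computing 4^28 by squaring (build up from 4^1; each line after the first costs one multiplication):

4^1 = 4
4^2 = (4^1)^2 = 4^2 = 16
4^3 = 4 * 4^2 = 4 * 16 = 64
4^6 = (4^3)^2 = 64^2 = 4096
4^7 = 4 * 4^6 = 4 * 4096 = 16384
4^14 = (4^7)^2 = 16384^2 = 268435456
4^28 = (4^14)^2 = 268435456^2 = 72057594037927936

Result: 72057594037927936
Multiplications needed: 6 (6 lines after 4^1)

4^28 = 72057594037927936. Using exponentiation by squaring, this requires 6 multiplications. The key idea: if the exponent is even, square the half-power; if odd, multiply by the base once.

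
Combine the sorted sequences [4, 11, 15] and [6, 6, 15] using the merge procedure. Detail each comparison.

Merging process:

Compare 4 vs 6: take 4 from left. Merged: [4]
Compare 11 vs 6: take 6 from right. Merged: [4, 6]
Compare 11 vs 6: take 6 from right. Merged: [4, 6, 6]
Compare 11 vs 15: take 11 from left. Merged: [4, 6, 6, 11]
Compare 15 vs 15: take 15 from left. Merged: [4, 6, 6, 11, 15]
Append remaining from right: [15]. Merged: [4, 6, 6, 11, 15, 15]

Final merged array: [4, 6, 6, 11, 15, 15]
Total comparisons: 5

The merged array is [4, 6, 6, 11, 15, 15], requiring 5 comparisons. The merge step runs in O(n) time where n is the total number of elements.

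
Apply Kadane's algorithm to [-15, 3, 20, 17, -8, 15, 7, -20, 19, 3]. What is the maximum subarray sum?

Using Kadane's algorithm on [-15, 3, 20, 17, -8, 15, 7, -20, 19, 3]:

Scanning through the array:
Position 1 (value 3): max_ending_here = 3, max_so_far = 3
Position 2 (value 20): max_ending_here = 23, max_so_far = 23
Position 3 (value 17): max_ending_here = 40, max_so_far = 40
Position 4 (value -8): max_ending_here = 32, max_so_far = 40
Position 5 (value 15): max_ending_here = 47, max_so_far = 47
Position 6 (value 7): max_ending_here = 54, max_so_far = 54
Position 7 (value -20): max_ending_here = 34, max_so_far = 54
Position 8 (value 19): max_ending_here = 53, max_so_far = 54
Position 9 (value 3): max_ending_here = 56, max_so_far = 56

Maximum subarray: [3, 20, 17, -8, 15, 7, -20, 19, 3]
Maximum sum: 56

The maximum subarray is [3, 20, 17, -8, 15, 7, -20, 19, 3] with sum 56. This subarray runs from index 1 to index 9.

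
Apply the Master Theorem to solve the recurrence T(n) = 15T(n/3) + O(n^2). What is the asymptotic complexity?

Master Theorem for T(n) = 15T(n/3) + O(n^2):

a = 15, b = 3, c = 2
log_b(a) = log_3(15) = 2.4650

Case 1: c = 2 < log_3(15) = 2.4650
T(n) = O(n^(log_3 15))

For T(n) = 15T(n/3) + O(n^2): log_3(15) = 2.4650. This is Case 1 of the Master Theorem (c < log_b(a), work dominated by leaves), giving O(n^(log_3 15)).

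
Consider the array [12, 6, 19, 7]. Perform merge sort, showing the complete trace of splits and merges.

Merge sort trace:

Split: [12, 6, 19, 7] -> [12, 6] and [19, 7]
  Split: [12, 6] -> [12] and [6]
  Merge: [12] + [6] -> [6, 12]
  Split: [19, 7] -> [19] and [7]
  Merge: [19] + [7] -> [7, 19]
Merge: [6, 12] + [7, 19] -> [6, 7, 12, 19]

Final sorted array: [6, 7, 12, 19]

The merge sort proceeds by recursively splitting the array and merging sorted halves.
After all merges, the sorted array is [6, 7, 12, 19].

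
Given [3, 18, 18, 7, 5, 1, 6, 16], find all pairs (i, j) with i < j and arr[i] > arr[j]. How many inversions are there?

Finding inversions in [3, 18, 18, 7, 5, 1, 6, 16]:

(0, 5): arr[0]=3 > arr[5]=1
(1, 3): arr[1]=18 > arr[3]=7
(1, 4): arr[1]=18 > arr[4]=5
(1, 5): arr[1]=18 > arr[5]=1
(1, 6): arr[1]=18 > arr[6]=6
(1, 7): arr[1]=18 > arr[7]=16
(2, 3): arr[2]=18 > arr[3]=7
(2, 4): arr[2]=18 > arr[4]=5
(2, 5): arr[2]=18 > arr[5]=1
(2, 6): arr[2]=18 > arr[6]=6
(2, 7): arr[2]=18 > arr[7]=16
(3, 4): arr[3]=7 > arr[4]=5
(3, 5): arr[3]=7 > arr[5]=1
(3, 6): arr[3]=7 > arr[6]=6
(4, 5): arr[4]=5 > arr[5]=1

Total inversions: 15

The array has 15 inversion(s): (0,5), (1,3), (1,4), (1,5), (1,6), (1,7), (2,3), (2,4), (2,5), (2,6), (2,7), (3,4), (3,5), (3,6), (4,5). Each pair (i,j) satisfies i < j and arr[i] > arr[j].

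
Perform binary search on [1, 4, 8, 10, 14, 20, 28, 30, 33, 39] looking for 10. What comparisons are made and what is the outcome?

Binary search for 10 in [1, 4, 8, 10, 14, 20, 28, 30, 33, 39]:

lo=0, hi=9, mid=4, arr[mid]=14 -> 14 > 10, search left half
lo=0, hi=3, mid=1, arr[mid]=4 -> 4 < 10, search right half
lo=2, hi=3, mid=2, arr[mid]=8 -> 8 < 10, search right half
lo=3, hi=3, mid=3, arr[mid]=10 -> Found target at index 3!

Binary search finds 10 at index 3 after 4 comparisons. The search repeatedly halves the search space by comparing with the middle element.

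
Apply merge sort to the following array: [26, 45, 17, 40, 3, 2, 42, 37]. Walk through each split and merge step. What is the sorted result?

Merge sort trace:

Split: [26, 45, 17, 40, 3, 2, 42, 37] -> [26, 45, 17, 40] and [3, 2, 42, 37]
  Split: [26, 45, 17, 40] -> [26, 45] and [17, 40]
    Split: [26, 45] -> [26] and [45]
    Merge: [26] + [45] -> [26, 45]
    Split: [17, 40] -> [17] and [40]
    Merge: [17] + [40] -> [17, 40]
  Merge: [26, 45] + [17, 40] -> [17, 26, 40, 45]
  Split: [3, 2, 42, 37] -> [3, 2] and [42, 37]
    Split: [3, 2] -> [3] and [2]
    Merge: [3] + [2] -> [2, 3]
    Split: [42, 37] -> [42] and [37]
    Merge: [42] + [37] -> [37, 42]
  Merge: [2, 3] + [37, 42] -> [2, 3, 37, 42]
Merge: [17, 26, 40, 45] + [2, 3, 37, 42] -> [2, 3, 17, 26, 37, 40, 42, 45]

Final sorted array: [2, 3, 17, 26, 37, 40, 42, 45]

The merge sort proceeds by recursively splitting the array and merging sorted halves.
After all merges, the sorted array is [2, 3, 17, 26, 37, 40, 42, 45].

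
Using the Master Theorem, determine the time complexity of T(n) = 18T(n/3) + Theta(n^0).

Master Theorem for T(n) = 18T(n/3) + O(n^0):

a = 18, b = 3, c = 0
log_b(a) = log_3(18) = 2.6309

Case 1: c = 0 < log_3(18) = 2.6309
T(n) = O(n^(log_3 18))

For T(n) = 18T(n/3) + O(n^0): log_3(18) = 2.6309. This is Case 1 of the Master Theorem (c < log_b(a), work dominated by leaves), giving O(n^(log_3 18)).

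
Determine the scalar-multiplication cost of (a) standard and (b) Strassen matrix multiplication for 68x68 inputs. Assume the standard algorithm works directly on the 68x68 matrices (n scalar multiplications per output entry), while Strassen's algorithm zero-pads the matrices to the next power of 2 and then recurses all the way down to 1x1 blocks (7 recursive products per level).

Matrix multiplication for 68x68 matrices:

Strassen's algorithm requires power-of-2 dimensions. Pad 68x68 to 128x128 (next power of 2).

Standard algorithm: 68^3 = 314432 multiplications
Strassen's algorithm: 7^(log2(128)) = 7^7 = 823543 multiplications
Difference: 314432 - 823543 = -509111 (Strassen uses MORE here due to padding overhead — for small or just-over-power-of-2 n, padding can outweigh the per-level savings)

Standard: 314432 multiplications (68^3). Strassen: 823543 multiplications (7^7, after padding to 128x128). Strassen reduces 8 recursive multiplications to 7 at each level.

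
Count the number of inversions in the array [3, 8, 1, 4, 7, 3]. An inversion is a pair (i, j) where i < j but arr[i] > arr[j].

Finding inversions in [3, 8, 1, 4, 7, 3]:

(0, 2): arr[0]=3 > arr[2]=1
(1, 2): arr[1]=8 > arr[2]=1
(1, 3): arr[1]=8 > arr[3]=4
(1, 4): arr[1]=8 > arr[4]=7
(1, 5): arr[1]=8 > arr[5]=3
(3, 5): arr[3]=4 > arr[5]=3
(4, 5): arr[4]=7 > arr[5]=3

Total inversions: 7

The array has 7 inversion(s): (0,2), (1,2), (1,3), (1,4), (1,5), (3,5), (4,5). Each pair (i,j) satisfies i < j and arr[i] > arr[j].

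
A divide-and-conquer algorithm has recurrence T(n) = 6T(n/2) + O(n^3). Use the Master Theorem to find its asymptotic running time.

Master Theorem for T(n) = 6T(n/2) + O(n^3):

a = 6, b = 2, c = 3
log_b(a) = log_2(6) = 2.5850

Case 3: c = 3 > log_2(6) = 2.5850
T(n) = O(n^3) = O(n^3)

For T(n) = 6T(n/2) + O(n^3): log_2(6) = 2.5850. This is Case 3 of the Master Theorem (c > log_b(a), work dominated by root), giving O(n^3).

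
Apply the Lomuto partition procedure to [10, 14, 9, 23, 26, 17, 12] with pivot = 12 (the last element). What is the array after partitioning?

Lomuto partition with pivot = 12:

Initial array: [10, 14, 9, 23, 26, 17, 12]

arr[0]=10 <= 12: swap with position 0, array becomes [10, 14, 9, 23, 26, 17, 12]
arr[1]=14 > 12: no swap
arr[2]=9 <= 12: swap with position 1, array becomes [10, 9, 14, 23, 26, 17, 12]
arr[3]=23 > 12: no swap
arr[4]=26 > 12: no swap
arr[5]=17 > 12: no swap

Place pivot at position 2: [10, 9, 12, 23, 26, 17, 14]
Pivot position: 2

After partitioning with pivot 12, the array becomes [10, 9, 12, 23, 26, 17, 14]. The pivot is placed at index 2. All elements to the left of the pivot are <= 12, and all elements to the right are > 12.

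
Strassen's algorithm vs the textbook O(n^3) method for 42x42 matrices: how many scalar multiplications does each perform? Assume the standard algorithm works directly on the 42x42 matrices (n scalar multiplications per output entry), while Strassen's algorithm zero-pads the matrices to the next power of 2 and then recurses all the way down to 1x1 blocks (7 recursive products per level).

Matrix multiplication for 42x42 matrices:

Strassen's algorithm requires power-of-2 dimensions. Pad 42x42 to 64x64 (next power of 2).

Standard algorithm: 42^3 = 74088 multiplications
Strassen's algorithm: 7^(log2(64)) = 7^6 = 117649 multiplications
Difference: 74088 - 117649 = -43561 (Strassen uses MORE here due to padding overhead — for small or just-over-power-of-2 n, padding can outweigh the per-level savings)

Standard: 74088 multiplications (42^3). Strassen: 117649 multiplications (7^6, after padding to 64x64). Strassen reduces 8 recursive multiplications to 7 at each level.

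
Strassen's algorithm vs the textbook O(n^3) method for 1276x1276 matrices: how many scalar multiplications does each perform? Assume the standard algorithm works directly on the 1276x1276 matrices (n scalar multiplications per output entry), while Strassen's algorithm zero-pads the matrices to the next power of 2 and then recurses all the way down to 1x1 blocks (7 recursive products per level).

Matrix multiplication for 1276x1276 matrices:

Strassen's algorithm requires power-of-2 dimensions. Pad 1276x1276 to 2048x2048 (next power of 2).

Standard algorithm: 1276^3 = 2077552576 multiplications
Strassen's algorithm: 7^(log2(2048)) = 7^11 = 1977326743 multiplications
Savings: 2077552576 - 1977326743 = 100225833 multiplications

Standard: 2077552576 multiplications (1276^3). Strassen: 1977326743 multiplications (7^11, after padding to 2048x2048). Strassen reduces 8 recursive multiplications to 7 at each level.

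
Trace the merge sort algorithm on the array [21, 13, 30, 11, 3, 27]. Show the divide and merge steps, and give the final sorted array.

Merge sort trace:

Split: [21, 13, 30, 11, 3, 27] -> [21, 13, 30] and [11, 3, 27]
  Split: [21, 13, 30] -> [21] and [13, 30]
    Split: [13, 30] -> [13] and [30]
    Merge: [13] + [30] -> [13, 30]
  Merge: [21] + [13, 30] -> [13, 21, 30]
  Split: [11, 3, 27] -> [11] and [3, 27]
    Split: [3, 27] -> [3] and [27]
    Merge: [3] + [27] -> [3, 27]
  Merge: [11] + [3, 27] -> [3, 11, 27]
Merge: [13, 21, 30] + [3, 11, 27] -> [3, 11, 13, 21, 27, 30]

Final sorted array: [3, 11, 13, 21, 27, 30]

The merge sort proceeds by recursively splitting the array and merging sorted halves.
After all merges, the sorted array is [3, 11, 13, 21, 27, 30].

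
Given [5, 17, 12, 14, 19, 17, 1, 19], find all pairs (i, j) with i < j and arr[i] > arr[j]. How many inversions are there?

Finding inversions in [5, 17, 12, 14, 19, 17, 1, 19]:

(0, 6): arr[0]=5 > arr[6]=1
(1, 2): arr[1]=17 > arr[2]=12
(1, 3): arr[1]=17 > arr[3]=14
(1, 6): arr[1]=17 > arr[6]=1
(2, 6): arr[2]=12 > arr[6]=1
(3, 6): arr[3]=14 > arr[6]=1
(4, 5): arr[4]=19 > arr[5]=17
(4, 6): arr[4]=19 > arr[6]=1
(5, 6): arr[5]=17 > arr[6]=1

Total inversions: 9

The array has 9 inversion(s): (0,6), (1,2), (1,3), (1,6), (2,6), (3,6), (4,5), (4,6), (5,6). Each pair (i,j) satisfies i < j and arr[i] > arr[j].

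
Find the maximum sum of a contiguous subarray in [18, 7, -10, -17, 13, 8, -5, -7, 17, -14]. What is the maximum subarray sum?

Using Kadane's algorithm on [18, 7, -10, -17, 13, 8, -5, -7, 17, -14]:

Scanning through the array:
Position 1 (value 7): max_ending_here = 25, max_so_far = 25
Position 2 (value -10): max_ending_here = 15, max_so_far = 25
Position 3 (value -17): max_ending_here = -2, max_so_far = 25
Position 4 (value 13): max_ending_here = 13, max_so_far = 25
Position 5 (value 8): max_ending_here = 21, max_so_far = 25
Position 6 (value -5): max_ending_here = 16, max_so_far = 25
Position 7 (value -7): max_ending_here = 9, max_so_far = 25
Position 8 (value 17): max_ending_here = 26, max_so_far = 26
Position 9 (value -14): max_ending_here = 12, max_so_far = 26

Maximum subarray: [13, 8, -5, -7, 17]
Maximum sum: 26

The maximum subarray is [13, 8, -5, -7, 17] with sum 26. This subarray runs from index 4 to index 8.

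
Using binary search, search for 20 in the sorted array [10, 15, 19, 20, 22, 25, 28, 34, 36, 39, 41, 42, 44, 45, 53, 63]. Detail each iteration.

Binary search for 20 in [10, 15, 19, 20, 22, 25, 28, 34, 36, 39, 41, 42, 44, 45, 53, 63]:

lo=0, hi=15, mid=7, arr[mid]=34 -> 34 > 20, search left half
lo=0, hi=6, mid=3, arr[mid]=20 -> Found target at index 3!

Binary search finds 20 at index 3 after 2 comparisons. The search repeatedly halves the search space by comparing with the middle element.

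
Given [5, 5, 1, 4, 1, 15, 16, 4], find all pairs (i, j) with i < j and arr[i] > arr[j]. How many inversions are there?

Finding inversions in [5, 5, 1, 4, 1, 15, 16, 4]:

(0, 2): arr[0]=5 > arr[2]=1
(0, 3): arr[0]=5 > arr[3]=4
(0, 4): arr[0]=5 > arr[4]=1
(0, 7): arr[0]=5 > arr[7]=4
(1, 2): arr[1]=5 > arr[2]=1
(1, 3): arr[1]=5 > arr[3]=4
(1, 4): arr[1]=5 > arr[4]=1
(1, 7): arr[1]=5 > arr[7]=4
(3, 4): arr[3]=4 > arr[4]=1
(5, 7): arr[5]=15 > arr[7]=4
(6, 7): arr[6]=16 > arr[7]=4

Total inversions: 11

The array has 11 inversion(s): (0,2), (0,3), (0,4), (0,7), (1,2), (1,3), (1,4), (1,7), (3,4), (5,7), (6,7). Each pair (i,j) satisfies i < j and arr[i] > arr[j].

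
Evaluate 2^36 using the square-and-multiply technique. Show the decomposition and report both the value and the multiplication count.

Computing 2^36 by squaring (build up from 2^1; each line after the first costs one multiplication):

2^1 = 2
2^2 = (2^1)^2 = 2^2 = 4
2^4 = (2^2)^2 = 4^2 = 16
2^8 = (2^4)^2 = 16^2 = 256
2^9 = 2 * 2^8 = 2 * 256 = 512
2^18 = (2^9)^2 = 512^2 = 262144
2^36 = (2^18)^2 = 262144^2 = 68719476736

Result: 68719476736
Multiplications needed: 6 (6 lines after 2^1)

2^36 = 68719476736. Using exponentiation by squaring, this requires 6 multiplications. The key idea: if the exponent is even, square the half-power; if odd, multiply by the base once.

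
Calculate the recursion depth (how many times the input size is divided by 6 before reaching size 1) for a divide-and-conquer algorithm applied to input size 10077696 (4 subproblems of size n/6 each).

For divide and conquer with division factor 6:

Problem sizes at each level:
Level 0: 10077696
Level 1: 1679616
Level 2: 279936
Level 3: 46656
Level 4: 7776
Level 5: 1296
Level 6: 216
Level 7: 36
Level 8: 6
Level 9: 1

The root is level 0 and the size-1 base case is level 9 (the tree spans levels 0 through 9, i.e. 10 levels counting the root), so the depth is the number of divisions: log_6(10077696) = 9

The recursion tree depth is log_6(10077696) = 9. At each level, the problem size is divided by 6, so it takes 9 divisions to reduce to a base case of size 1. The algorithm makes 4 recursive calls at each level.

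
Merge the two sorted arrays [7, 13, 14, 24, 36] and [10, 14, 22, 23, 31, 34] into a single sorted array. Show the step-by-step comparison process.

Merging process:

Compare 7 vs 10: take 7 from left. Merged: [7]
Compare 13 vs 10: take 10 from right. Merged: [7, 10]
Compare 13 vs 14: take 13 from left. Merged: [7, 10, 13]
Compare 14 vs 14: take 14 from left. Merged: [7, 10, 13, 14]
Compare 24 vs 14: take 14 from right. Merged: [7, 10, 13, 14, 14]
Compare 24 vs 22: take 22 from right. Merged: [7, 10, 13, 14, 14, 22]
Compare 24 vs 23: take 23 from right. Merged: [7, 10, 13, 14, 14, 22, 23]
Compare 24 vs 31: take 24 from left. Merged: [7, 10, 13, 14, 14, 22, 23, 24]
Compare 36 vs 31: take 31 from right. Merged: [7, 10, 13, 14, 14, 22, 23, 24, 31]
Compare 36 vs 34: take 34 from right. Merged: [7, 10, 13, 14, 14, 22, 23, 24, 31, 34]
Append remaining from left: [36]. Merged: [7, 10, 13, 14, 14, 22, 23, 24, 31, 34, 36]

Final merged array: [7, 10, 13, 14, 14, 22, 23, 24, 31, 34, 36]
Total comparisons: 10

The merged array is [7, 10, 13, 14, 14, 22, 23, 24, 31, 34, 36], requiring 10 comparisons. The merge step runs in O(n) time where n is the total number of elements.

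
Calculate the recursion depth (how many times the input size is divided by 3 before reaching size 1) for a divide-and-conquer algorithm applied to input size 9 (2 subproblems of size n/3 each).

For divide and conquer with division factor 3:

Problem sizes at each level:
Level 0: 9
Level 1: 3
Level 2: 1

The root is level 0 and the size-1 base case is level 2 (the tree spans levels 0 through 2, i.e. 3 levels counting the root), so the depth is the number of divisions: log_3(9) = 2

The recursion tree depth is log_3(9) = 2. At each level, the problem size is divided by 3, so it takes 2 divisions to reduce to a base case of size 1. The algorithm makes 2 recursive calls at each level.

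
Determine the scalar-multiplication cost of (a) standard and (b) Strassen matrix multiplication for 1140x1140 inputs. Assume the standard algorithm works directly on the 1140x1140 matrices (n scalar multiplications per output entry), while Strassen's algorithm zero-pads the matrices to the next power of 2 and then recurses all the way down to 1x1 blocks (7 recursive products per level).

Matrix multiplication for 1140x1140 matrices:

Strassen's algorithm requires power-of-2 dimensions. Pad 1140x1140 to 2048x2048 (next power of 2).

Standard algorithm: 1140^3 = 1481544000 multiplications
Strassen's algorithm: 7^(log2(2048)) = 7^11 = 1977326743 multiplications
Difference: 1481544000 - 1977326743 = -495782743 (Strassen uses MORE here due to padding overhead — for small or just-over-power-of-2 n, padding can outweigh the per-level savings)

Standard: 1481544000 multiplications (1140^3). Strassen: 1977326743 multiplications (7^11, after padding to 2048x2048). Strassen reduces 8 recursive multiplications to 7 at each level.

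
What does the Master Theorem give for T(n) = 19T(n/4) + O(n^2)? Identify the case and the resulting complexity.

Master Theorem for T(n) = 19T(n/4) + O(n^2):

a = 19, b = 4, c = 2
log_b(a) = log_4(19) = 2.1240

Case 1: c = 2 < log_4(19) = 2.1240
T(n) = O(n^(log_4 19))

For T(n) = 19T(n/4) + O(n^2): log_4(19) = 2.1240. This is Case 1 of the Master Theorem (c < log_b(a), work dominated by leaves), giving O(n^(log_4 19)).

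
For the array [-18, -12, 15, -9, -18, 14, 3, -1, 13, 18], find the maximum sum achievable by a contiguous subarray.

Using Kadane's algorithm on [-18, -12, 15, -9, -18, 14, 3, -1, 13, 18]:

Scanning through the array:
Position 1 (value -12): max_ending_here = -12, max_so_far = -12
Position 2 (value 15): max_ending_here = 15, max_so_far = 15
Position 3 (value -9): max_ending_here = 6, max_so_far = 15
Position 4 (value -18): max_ending_here = -12, max_so_far = 15
Position 5 (value 14): max_ending_here = 14, max_so_far = 15
Position 6 (value 3): max_ending_here = 17, max_so_far = 17
Position 7 (value -1): max_ending_here = 16, max_so_far = 17
Position 8 (value 13): max_ending_here = 29, max_so_far = 29
Position 9 (value 18): max_ending_here = 47, max_so_far = 47

Maximum subarray: [14, 3, -1, 13, 18]
Maximum sum: 47

The maximum subarray is [14, 3, -1, 13, 18] with sum 47. This subarray runs from index 5 to index 9.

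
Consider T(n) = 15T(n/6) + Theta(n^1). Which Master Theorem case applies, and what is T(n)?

Master Theorem for T(n) = 15T(n/6) + O(n^1):

a = 15, b = 6, c = 1
log_b(a) = log_6(15) = 1.5114

Case 1: c = 1 < log_6(15) = 1.5114
T(n) = O(n^(log_6 15))

For T(n) = 15T(n/6) + O(n^1): log_6(15) = 1.5114. This is Case 1 of the Master Theorem (c < log_b(a), work dominated by leaves), giving O(n^(log_6 15)).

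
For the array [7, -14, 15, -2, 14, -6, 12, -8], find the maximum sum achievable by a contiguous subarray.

Using Kadane's algorithm on [7, -14, 15, -2, 14, -6, 12, -8]:

Scanning through the array:
Position 1 (value -14): max_ending_here = -7, max_so_far = 7
Position 2 (value 15): max_ending_here = 15, max_so_far = 15
Position 3 (value -2): max_ending_here = 13, max_so_far = 15
Position 4 (value 14): max_ending_here = 27, max_so_far = 27
Position 5 (value -6): max_ending_here = 21, max_so_far = 27
Position 6 (value 12): max_ending_here = 33, max_so_far = 33
Position 7 (value -8): max_ending_here = 25, max_so_far = 33

Maximum subarray: [15, -2, 14, -6, 12]
Maximum sum: 33

The maximum subarray is [15, -2, 14, -6, 12] with sum 33. This subarray runs from index 2 to index 6.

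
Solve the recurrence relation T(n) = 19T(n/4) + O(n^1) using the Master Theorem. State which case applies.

Master Theorem for T(n) = 19T(n/4) + O(n^1):

a = 19, b = 4, c = 1
log_b(a) = log_4(19) = 2.1240

Case 1: c = 1 < log_4(19) = 2.1240
T(n) = O(n^(log_4 19))

For T(n) = 19T(n/4) + O(n^1): log_4(19) = 2.1240. This is Case 1 of the Master Theorem (c < log_b(a), work dominated by leaves), giving O(n^(log_4 19)).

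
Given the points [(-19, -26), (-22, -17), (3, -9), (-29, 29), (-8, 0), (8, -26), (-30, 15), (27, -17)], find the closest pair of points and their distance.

Computing all pairwise distances among 8 points:

d((-19, -26), (-22, -17)) = 9.4868 <-- minimum
d((-19, -26), (3, -9)) = 27.8029
d((-19, -26), (-29, 29)) = 55.9017
d((-19, -26), (-8, 0)) = 28.2312
d((-19, -26), (8, -26)) = 27.0
d((-19, -26), (-30, 15)) = 42.45
d((-19, -26), (27, -17)) = 46.8722
d((-22, -17), (3, -9)) = 26.2488
d((-22, -17), (-29, 29)) = 46.5296
d((-22, -17), (-8, 0)) = 22.0227
d((-22, -17), (8, -26)) = 31.3209
d((-22, -17), (-30, 15)) = 32.9848
d((-22, -17), (27, -17)) = 49.0
d((3, -9), (-29, 29)) = 49.679
d((3, -9), (-8, 0)) = 14.2127
d((3, -9), (8, -26)) = 17.72
d((3, -9), (-30, 15)) = 40.8044
d((3, -9), (27, -17)) = 25.2982
d((-29, 29), (-8, 0)) = 35.805
d((-29, 29), (8, -26)) = 66.2873
d((-29, 29), (-30, 15)) = 14.0357
d((-29, 29), (27, -17)) = 72.4707
d((-8, 0), (8, -26)) = 30.5287
d((-8, 0), (-30, 15)) = 26.6271
d((-8, 0), (27, -17)) = 38.9102
d((8, -26), (-30, 15)) = 55.9017
d((8, -26), (27, -17)) = 21.0238
d((-30, 15), (27, -17)) = 65.3682

Closest pair: (-19, -26) and (-22, -17) with distance 9.4868

The closest pair is (-19, -26) and (-22, -17) with Euclidean distance 9.4868. For 8 points, brute-force pairwise comparison is shown above. For large n, the divide-and-conquer algorithm (sort by x, recurse on halves, check the dividing strip) achieves O(n log n).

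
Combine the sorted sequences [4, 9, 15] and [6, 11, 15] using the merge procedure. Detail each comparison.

Merging process:

Compare 4 vs 6: take 4 from left. Merged: [4]
Compare 9 vs 6: take 6 from right. Merged: [4, 6]
Compare 9 vs 11: take 9 from left. Merged: [4, 6, 9]
Compare 15 vs 11: take 11 from right. Merged: [4, 6, 9, 11]
Compare 15 vs 15: take 15 from left. Merged: [4, 6, 9, 11, 15]
Append remaining from right: [15]. Merged: [4, 6, 9, 11, 15, 15]

Final merged array: [4, 6, 9, 11, 15, 15]
Total comparisons: 5

The merged array is [4, 6, 9, 11, 15, 15], requiring 5 comparisons. The merge step runs in O(n) time where n is the total number of elements.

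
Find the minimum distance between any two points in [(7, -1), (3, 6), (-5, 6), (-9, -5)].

Computing all pairwise distances among 4 points:

d((7, -1), (3, 6)) = 8.0623
d((7, -1), (-5, 6)) = 13.8924
d((7, -1), (-9, -5)) = 16.4924
d((3, 6), (-5, 6)) = 8.0 <-- minimum
d((3, 6), (-9, -5)) = 16.2788
d((-5, 6), (-9, -5)) = 11.7047

Closest pair: (3, 6) and (-5, 6) with distance 8.0

The closest pair is (3, 6) and (-5, 6) with Euclidean distance 8.0. For 4 points, brute-force pairwise comparison is shown above. For large n, the divide-and-conquer algorithm (sort by x, recurse on halves, check the dividing strip) achieves O(n log n).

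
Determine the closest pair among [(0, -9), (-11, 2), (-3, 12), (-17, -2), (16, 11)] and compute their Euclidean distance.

Computing all pairwise distances among 5 points:

d((0, -9), (-11, 2)) = 15.5563
d((0, -9), (-3, 12)) = 21.2132
d((0, -9), (-17, -2)) = 18.3848
d((0, -9), (16, 11)) = 25.6125
d((-11, 2), (-3, 12)) = 12.8062
d((-11, 2), (-17, -2)) = 7.2111 <-- minimum
d((-11, 2), (16, 11)) = 28.4605
d((-3, 12), (-17, -2)) = 19.799
d((-3, 12), (16, 11)) = 19.0263
d((-17, -2), (16, 11)) = 35.4683

Closest pair: (-11, 2) and (-17, -2) with distance 7.2111

The closest pair is (-11, 2) and (-17, -2) with Euclidean distance 7.2111. For 5 points, brute-force pairwise comparison is shown above. For large n, the divide-and-conquer algorithm (sort by x, recurse on halves, check the dividing strip) achieves O(n log n).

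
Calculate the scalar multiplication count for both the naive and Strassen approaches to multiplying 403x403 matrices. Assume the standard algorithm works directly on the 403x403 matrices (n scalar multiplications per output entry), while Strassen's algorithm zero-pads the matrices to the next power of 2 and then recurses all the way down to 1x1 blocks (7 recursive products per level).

Matrix multiplication for 403x403 matrices:

Strassen's algorithm requires power-of-2 dimensions. Pad 403x403 to 512x512 (next power of 2).

Standard algorithm: 403^3 = 65450827 multiplications
Strassen's algorithm: 7^(log2(512)) = 7^9 = 40353607 multiplications
Savings: 65450827 - 40353607 = 25097220 multiplications

Standard: 65450827 multiplications (403^3). Strassen: 40353607 multiplications (7^9, after padding to 512x512). Strassen reduces 8 recursive multiplications to 7 at each level.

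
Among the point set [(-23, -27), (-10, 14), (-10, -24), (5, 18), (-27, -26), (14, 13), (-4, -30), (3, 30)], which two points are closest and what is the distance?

Computing all pairwise distances among 8 points:

d((-23, -27), (-10, 14)) = 43.0116
d((-23, -27), (-10, -24)) = 13.3417
d((-23, -27), (5, 18)) = 53.0
d((-23, -27), (-27, -26)) = 4.1231 <-- minimum
d((-23, -27), (14, 13)) = 54.4885
d((-23, -27), (-4, -30)) = 19.2354
d((-23, -27), (3, 30)) = 62.6498
d((-10, 14), (-10, -24)) = 38.0
d((-10, 14), (5, 18)) = 15.5242
d((-10, 14), (-27, -26)) = 43.4626
d((-10, 14), (14, 13)) = 24.0208
d((-10, 14), (-4, -30)) = 44.4072
d((-10, 14), (3, 30)) = 20.6155
d((-10, -24), (5, 18)) = 44.5982
d((-10, -24), (-27, -26)) = 17.1172
d((-10, -24), (14, 13)) = 44.1022
d((-10, -24), (-4, -30)) = 8.4853
d((-10, -24), (3, 30)) = 55.5428
d((5, 18), (-27, -26)) = 54.4059
d((5, 18), (14, 13)) = 10.2956
d((5, 18), (-4, -30)) = 48.8365
d((5, 18), (3, 30)) = 12.1655
d((-27, -26), (14, 13)) = 56.5862
d((-27, -26), (-4, -30)) = 23.3452
d((-27, -26), (3, 30)) = 63.5295
d((14, 13), (-4, -30)) = 46.6154
d((14, 13), (3, 30)) = 20.2485
d((-4, -30), (3, 30)) = 60.407

Closest pair: (-23, -27) and (-27, -26) with distance 4.1231

The closest pair is (-23, -27) and (-27, -26) with Euclidean distance 4.1231. For 8 points, brute-force pairwise comparison is shown above. For large n, the divide-and-conquer algorithm (sort by x, recurse on halves, check the dividing strip) achieves O(n log n).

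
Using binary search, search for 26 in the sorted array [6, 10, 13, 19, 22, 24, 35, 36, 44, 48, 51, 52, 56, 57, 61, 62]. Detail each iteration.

Binary search for 26 in [6, 10, 13, 19, 22, 24, 35, 36, 44, 48, 51, 52, 56, 57, 61, 62]:

lo=0, hi=15, mid=7, arr[mid]=36 -> 36 > 26, search left half
lo=0, hi=6, mid=3, arr[mid]=19 -> 19 < 26, search right half
lo=4, hi=6, mid=5, arr[mid]=24 -> 24 < 26, search right half
lo=6, hi=6, mid=6, arr[mid]=35 -> 35 > 26, search left half
lo=6 > hi=5, target 26 not found

Binary search determines that 26 is not in the array after 4 comparisons. The search space was exhausted without finding the target.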